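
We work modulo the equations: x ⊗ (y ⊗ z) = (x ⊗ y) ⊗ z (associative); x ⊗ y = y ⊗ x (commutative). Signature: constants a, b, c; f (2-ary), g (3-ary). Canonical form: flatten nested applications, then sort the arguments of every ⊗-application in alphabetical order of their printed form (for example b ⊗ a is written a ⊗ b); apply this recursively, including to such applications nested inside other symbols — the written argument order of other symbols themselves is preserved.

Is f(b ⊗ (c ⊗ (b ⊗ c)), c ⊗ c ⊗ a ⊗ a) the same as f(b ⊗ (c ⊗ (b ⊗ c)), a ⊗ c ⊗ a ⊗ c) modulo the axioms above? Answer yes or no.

Left:  f(b ⊗ (c ⊗ (b ⊗ c)), c ⊗ c ⊗ a ⊗ a)
  Work inside:  b ⊗ (c ⊗ (b ⊗ c))
  Merge nested applications:  b ⊗ c ⊗ b ⊗ c
  Sort:  b ⊗ b ⊗ c ⊗ c
  Reassemble:  f(b ⊗ b ⊗ c ⊗ c, a ⊗ a ⊗ c ⊗ c)
Right:  f(b ⊗ (c ⊗ (b ⊗ c)), a ⊗ c ⊗ a ⊗ c)
  Work inside:  b ⊗ (c ⊗ (b ⊗ c))
  Flatten:  b ⊗ c ⊗ b ⊗ c
  Order the arguments:  b ⊗ b ⊗ c ⊗ c
  Rebuild:  f(b ⊗ b ⊗ c ⊗ c, a ⊗ a ⊗ c ⊗ c)

Answer: yes — both canonical forms are f(b ⊗ b ⊗ c ⊗ c, a ⊗ a ⊗ c ⊗ c)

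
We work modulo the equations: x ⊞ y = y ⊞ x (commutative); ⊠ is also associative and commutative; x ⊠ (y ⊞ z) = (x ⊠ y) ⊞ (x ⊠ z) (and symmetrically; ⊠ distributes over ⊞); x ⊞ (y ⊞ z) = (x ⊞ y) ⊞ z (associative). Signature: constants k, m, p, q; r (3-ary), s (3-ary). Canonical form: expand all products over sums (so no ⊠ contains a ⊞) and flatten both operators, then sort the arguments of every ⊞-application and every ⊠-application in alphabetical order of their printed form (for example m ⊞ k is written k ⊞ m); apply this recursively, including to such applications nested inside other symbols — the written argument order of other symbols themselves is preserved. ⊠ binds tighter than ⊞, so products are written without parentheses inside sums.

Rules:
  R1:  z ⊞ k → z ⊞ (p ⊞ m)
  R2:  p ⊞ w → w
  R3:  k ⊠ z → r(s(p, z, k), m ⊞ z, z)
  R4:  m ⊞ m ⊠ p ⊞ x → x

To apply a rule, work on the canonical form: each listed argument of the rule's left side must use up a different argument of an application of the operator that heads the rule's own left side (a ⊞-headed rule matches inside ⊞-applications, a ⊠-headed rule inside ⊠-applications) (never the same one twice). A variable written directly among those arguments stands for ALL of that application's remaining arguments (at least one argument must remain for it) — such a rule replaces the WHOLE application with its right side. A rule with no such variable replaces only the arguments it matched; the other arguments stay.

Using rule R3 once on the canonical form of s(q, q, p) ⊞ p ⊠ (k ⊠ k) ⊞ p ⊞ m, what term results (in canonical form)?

Canonical form:  k ⊠ k ⊠ p ⊞ m ⊞ p ⊞ s(q, q, p)
Match R3:  consume k;  z := k ⊠ p
The variable takes the whole remainder — replace the entire application.
Result:  m ⊞ p ⊞ r(s(p, k ⊠ p, k), k ⊠ p ⊞ m, k ⊠ p) ⊞ s(q, q, p)

Answer: m ⊞ p ⊞ r(s(p, k ⊠ p, k), k ⊠ p ⊞ m, k ⊠ p) ⊞ s(q, q, p)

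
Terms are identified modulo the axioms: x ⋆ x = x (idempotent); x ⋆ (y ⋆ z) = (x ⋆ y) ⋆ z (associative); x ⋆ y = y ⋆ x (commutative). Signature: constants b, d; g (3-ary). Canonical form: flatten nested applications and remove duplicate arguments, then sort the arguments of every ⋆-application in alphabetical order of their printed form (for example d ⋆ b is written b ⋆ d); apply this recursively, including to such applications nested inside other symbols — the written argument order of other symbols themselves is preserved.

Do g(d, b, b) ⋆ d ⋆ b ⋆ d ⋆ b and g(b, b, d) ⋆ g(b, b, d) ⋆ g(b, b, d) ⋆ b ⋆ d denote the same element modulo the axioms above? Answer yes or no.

Left:  g(d, b, b) ⋆ d ⋆ b ⋆ d ⋆ b
  Drop duplicates:  drop duplicate d, b
  Order the arguments:  b ⋆ d ⋆ g(d, b, b)
Right:  g(b, b, d) ⋆ g(b, b, d) ⋆ g(b, b, d) ⋆ b ⋆ d
  Drop duplicates:  drop duplicate g(b, b, d), g(b, b, d)
  Order the arguments:  b ⋆ d ⋆ g(b, b, d)

Answer: no — b ⋆ d ⋆ g(d, b, b) vs b ⋆ d ⋆ g(b, b, d)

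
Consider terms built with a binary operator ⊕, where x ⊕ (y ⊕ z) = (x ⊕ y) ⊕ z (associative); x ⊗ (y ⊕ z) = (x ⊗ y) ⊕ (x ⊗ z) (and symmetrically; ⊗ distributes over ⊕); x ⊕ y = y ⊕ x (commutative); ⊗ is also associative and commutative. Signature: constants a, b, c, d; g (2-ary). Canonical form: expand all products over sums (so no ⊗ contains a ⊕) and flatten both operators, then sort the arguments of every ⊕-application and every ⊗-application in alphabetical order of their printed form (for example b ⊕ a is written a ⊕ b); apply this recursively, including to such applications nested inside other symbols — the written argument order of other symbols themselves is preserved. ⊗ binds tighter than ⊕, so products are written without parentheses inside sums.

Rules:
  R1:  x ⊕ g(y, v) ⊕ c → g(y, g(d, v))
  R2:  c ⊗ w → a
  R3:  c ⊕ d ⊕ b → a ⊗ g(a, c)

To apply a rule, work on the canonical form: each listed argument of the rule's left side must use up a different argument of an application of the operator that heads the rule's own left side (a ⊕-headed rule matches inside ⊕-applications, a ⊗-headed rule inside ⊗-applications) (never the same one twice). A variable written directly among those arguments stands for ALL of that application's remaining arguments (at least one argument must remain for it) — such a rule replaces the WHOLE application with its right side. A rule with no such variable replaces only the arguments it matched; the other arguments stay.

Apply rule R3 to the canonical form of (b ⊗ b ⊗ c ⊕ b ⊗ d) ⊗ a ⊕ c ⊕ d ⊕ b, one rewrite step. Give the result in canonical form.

Canonical form:  a ⊗ b ⊗ b ⊗ c ⊕ a ⊗ b ⊗ d ⊕ b ⊕ c ⊕ d
Match R3:  consume b, c, d
Result:  a ⊗ b ⊗ b ⊗ c ⊕ a ⊗ b ⊗ d ⊕ a ⊗ g(a, c)

Answer: a ⊗ b ⊗ b ⊗ c ⊕ a ⊗ b ⊗ d ⊕ a ⊗ g(a, c)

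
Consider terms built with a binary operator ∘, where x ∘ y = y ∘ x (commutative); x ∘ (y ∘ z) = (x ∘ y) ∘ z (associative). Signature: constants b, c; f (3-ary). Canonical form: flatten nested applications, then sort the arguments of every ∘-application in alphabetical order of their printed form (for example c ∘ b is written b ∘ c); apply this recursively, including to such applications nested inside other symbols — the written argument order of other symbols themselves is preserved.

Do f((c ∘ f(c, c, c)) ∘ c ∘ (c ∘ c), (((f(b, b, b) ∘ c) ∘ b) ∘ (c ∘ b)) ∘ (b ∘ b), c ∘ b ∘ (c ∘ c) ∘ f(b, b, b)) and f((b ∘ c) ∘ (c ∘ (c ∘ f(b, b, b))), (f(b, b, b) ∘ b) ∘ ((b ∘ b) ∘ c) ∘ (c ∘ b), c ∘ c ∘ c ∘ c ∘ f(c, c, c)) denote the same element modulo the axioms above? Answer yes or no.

Answer: no — f(c ∘ c ∘ c ∘ c ∘ f(c, c, c), b ∘ b ∘ b ∘ b ∘ c ∘ c ∘ f(b, b, b), b ∘ c ∘ c ∘ c ∘ f(b, b, b)) vs f(b ∘ c ∘ c ∘ c ∘ f(b, b, b), b ∘ b ∘ b ∘ b ∘ c ∘ c ∘ f(b, b, b), c ∘ c ∘ c ∘ c ∘ f(c, c, c))

Derivation:
Left:  f((c ∘ f(c, c, c)) ∘ c ∘ (c ∘ c), (((f(b, b, b) ∘ c) ∘ b) ∘ (c ∘ b)) ∘ (b ∘ b), c ∘ b ∘ (c ∘ c) ∘ f(b, b, b))
  Descend into:  (((f(b, b, b) ∘ c) ∘ b) ∘ (c ∘ b)) ∘ (b ∘ b)
  Un-nest:  f(b, b, b) ∘ c ∘ b ∘ c ∘ b ∘ b ∘ b
  Sort:  b ∘ b ∘ b ∘ b ∘ c ∘ c ∘ f(b, b, b)
  Reassemble:  f(c ∘ c ∘ c ∘ c ∘ f(c, c, c), b ∘ b ∘ b ∘ b ∘ c ∘ c ∘ f(b, b, b), b ∘ c ∘ c ∘ c ∘ f(b, b, b))
Right:  f((b ∘ c) ∘ (c ∘ (c ∘ f(b, b, b))), (f(b, b, b) ∘ b) ∘ ((b ∘ b) ∘ c) ∘ (c ∘ b), c ∘ c ∘ c ∘ c ∘ f(c, c, c))
  Focus inside:  (f(b, b, b) ∘ b) ∘ ((b ∘ b) ∘ c) ∘ (c ∘ b)
  Flatten:  f(b, b, b) ∘ b ∘ b ∘ b ∘ c ∘ c ∘ b
  Order the arguments:  b ∘ b ∘ b ∘ b ∘ c ∘ c ∘ f(b, b, b)
  Reassemble:  f(b ∘ c ∘ c ∘ c ∘ f(b, b, b), b ∘ b ∘ b ∘ b ∘ c ∘ c ∘ f(b, b, b), c ∘ c ∘ c ∘ c ∘ f(c, c, c))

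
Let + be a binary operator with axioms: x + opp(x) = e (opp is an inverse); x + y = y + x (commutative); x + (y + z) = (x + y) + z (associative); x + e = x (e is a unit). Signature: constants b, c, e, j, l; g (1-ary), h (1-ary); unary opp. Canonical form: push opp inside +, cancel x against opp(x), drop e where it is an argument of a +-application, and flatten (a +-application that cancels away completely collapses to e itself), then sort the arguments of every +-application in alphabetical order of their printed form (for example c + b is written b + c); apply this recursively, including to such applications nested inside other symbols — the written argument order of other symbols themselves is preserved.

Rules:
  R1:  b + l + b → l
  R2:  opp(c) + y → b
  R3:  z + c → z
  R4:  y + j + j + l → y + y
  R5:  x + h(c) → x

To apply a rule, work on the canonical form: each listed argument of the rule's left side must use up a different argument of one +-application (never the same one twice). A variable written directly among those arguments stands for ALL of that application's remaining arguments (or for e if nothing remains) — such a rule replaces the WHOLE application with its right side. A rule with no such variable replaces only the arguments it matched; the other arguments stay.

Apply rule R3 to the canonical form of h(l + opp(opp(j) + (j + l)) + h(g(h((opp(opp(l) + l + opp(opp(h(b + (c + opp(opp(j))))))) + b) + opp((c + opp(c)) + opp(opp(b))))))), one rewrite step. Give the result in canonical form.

Answer: h(h(g(h(opp(h(b + j))))))

Derivation:
Canonical form:  h(h(g(h(opp(h(b + c + j))))))
Apply R3:  consuming c;  z := b + j
The extension variable absorbs all remaining arguments, so the whole application is rewritten.
New term:  h(h(g(h(opp(h(b + j))))))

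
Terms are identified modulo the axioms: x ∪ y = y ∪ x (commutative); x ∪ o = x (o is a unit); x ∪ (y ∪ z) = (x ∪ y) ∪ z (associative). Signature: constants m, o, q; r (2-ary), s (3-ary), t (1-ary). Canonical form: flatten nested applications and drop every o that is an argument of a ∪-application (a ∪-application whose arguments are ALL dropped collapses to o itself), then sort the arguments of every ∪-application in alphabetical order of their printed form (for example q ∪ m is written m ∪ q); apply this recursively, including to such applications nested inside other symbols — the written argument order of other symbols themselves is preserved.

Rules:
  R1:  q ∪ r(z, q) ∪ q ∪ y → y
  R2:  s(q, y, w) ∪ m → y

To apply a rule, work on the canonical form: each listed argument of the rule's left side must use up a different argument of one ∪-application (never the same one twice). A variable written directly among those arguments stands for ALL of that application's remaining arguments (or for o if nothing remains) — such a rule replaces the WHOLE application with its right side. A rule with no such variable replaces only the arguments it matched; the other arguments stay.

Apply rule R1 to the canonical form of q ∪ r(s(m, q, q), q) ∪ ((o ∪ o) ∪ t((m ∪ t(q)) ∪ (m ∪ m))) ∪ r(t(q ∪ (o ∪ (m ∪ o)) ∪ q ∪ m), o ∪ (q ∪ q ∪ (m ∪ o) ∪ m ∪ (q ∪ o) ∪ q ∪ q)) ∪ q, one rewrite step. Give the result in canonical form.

Canonical form:  q ∪ q ∪ r(s(m, q, q), q) ∪ r(t(m ∪ m ∪ q ∪ q), m ∪ m ∪ q ∪ q ∪ q ∪ q ∪ q) ∪ t(m ∪ m ∪ m ∪ t(q))
R1 matches:  uses q, q, r(s(m, q, q), q);  y := r(t(m ∪ m ∪ q ∪ q), m ∪ m ∪ q ∪ q ∪ q ∪ q ∪ q) ∪ t(m ∪ m ∪ m ∪ t(q)), z := s(m, q, q)
The variable takes the whole remainder — replace the entire application.
Result:  r(t(m ∪ m ∪ q ∪ q), m ∪ m ∪ q ∪ q ∪ q ∪ q ∪ q) ∪ t(m ∪ m ∪ m ∪ t(q))

Answer: r(t(m ∪ m ∪ q ∪ q), m ∪ m ∪ q ∪ q ∪ q ∪ q ∪ q) ∪ t(m ∪ m ∪ m ∪ t(q))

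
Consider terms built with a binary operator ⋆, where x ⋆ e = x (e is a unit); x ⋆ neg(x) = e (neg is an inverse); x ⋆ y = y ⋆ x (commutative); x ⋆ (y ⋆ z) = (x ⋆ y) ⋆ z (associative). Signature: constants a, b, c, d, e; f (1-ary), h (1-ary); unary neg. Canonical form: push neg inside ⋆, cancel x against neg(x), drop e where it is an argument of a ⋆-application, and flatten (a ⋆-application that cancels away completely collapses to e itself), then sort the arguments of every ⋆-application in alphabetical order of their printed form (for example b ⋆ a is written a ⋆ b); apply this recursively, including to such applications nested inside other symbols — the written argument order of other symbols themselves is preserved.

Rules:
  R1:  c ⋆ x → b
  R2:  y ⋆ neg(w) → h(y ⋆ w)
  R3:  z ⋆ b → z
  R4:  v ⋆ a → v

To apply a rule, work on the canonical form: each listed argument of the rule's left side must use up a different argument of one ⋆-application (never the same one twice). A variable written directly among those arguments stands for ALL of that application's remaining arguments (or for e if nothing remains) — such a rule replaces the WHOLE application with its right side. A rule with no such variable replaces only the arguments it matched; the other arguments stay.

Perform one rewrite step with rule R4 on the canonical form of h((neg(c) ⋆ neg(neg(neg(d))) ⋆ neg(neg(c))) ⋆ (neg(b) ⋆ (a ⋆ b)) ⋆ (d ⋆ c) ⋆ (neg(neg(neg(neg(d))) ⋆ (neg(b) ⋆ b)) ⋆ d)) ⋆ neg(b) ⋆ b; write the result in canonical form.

Answer: h(c ⋆ d ⋆ d)

Derivation:
Canonical form:  h(a ⋆ c ⋆ d ⋆ d)
Match R4:  consume a;  v := c ⋆ d ⋆ d
The extension variable absorbs all remaining arguments, so the whole application is rewritten.
New term:  h(c ⋆ d ⋆ d)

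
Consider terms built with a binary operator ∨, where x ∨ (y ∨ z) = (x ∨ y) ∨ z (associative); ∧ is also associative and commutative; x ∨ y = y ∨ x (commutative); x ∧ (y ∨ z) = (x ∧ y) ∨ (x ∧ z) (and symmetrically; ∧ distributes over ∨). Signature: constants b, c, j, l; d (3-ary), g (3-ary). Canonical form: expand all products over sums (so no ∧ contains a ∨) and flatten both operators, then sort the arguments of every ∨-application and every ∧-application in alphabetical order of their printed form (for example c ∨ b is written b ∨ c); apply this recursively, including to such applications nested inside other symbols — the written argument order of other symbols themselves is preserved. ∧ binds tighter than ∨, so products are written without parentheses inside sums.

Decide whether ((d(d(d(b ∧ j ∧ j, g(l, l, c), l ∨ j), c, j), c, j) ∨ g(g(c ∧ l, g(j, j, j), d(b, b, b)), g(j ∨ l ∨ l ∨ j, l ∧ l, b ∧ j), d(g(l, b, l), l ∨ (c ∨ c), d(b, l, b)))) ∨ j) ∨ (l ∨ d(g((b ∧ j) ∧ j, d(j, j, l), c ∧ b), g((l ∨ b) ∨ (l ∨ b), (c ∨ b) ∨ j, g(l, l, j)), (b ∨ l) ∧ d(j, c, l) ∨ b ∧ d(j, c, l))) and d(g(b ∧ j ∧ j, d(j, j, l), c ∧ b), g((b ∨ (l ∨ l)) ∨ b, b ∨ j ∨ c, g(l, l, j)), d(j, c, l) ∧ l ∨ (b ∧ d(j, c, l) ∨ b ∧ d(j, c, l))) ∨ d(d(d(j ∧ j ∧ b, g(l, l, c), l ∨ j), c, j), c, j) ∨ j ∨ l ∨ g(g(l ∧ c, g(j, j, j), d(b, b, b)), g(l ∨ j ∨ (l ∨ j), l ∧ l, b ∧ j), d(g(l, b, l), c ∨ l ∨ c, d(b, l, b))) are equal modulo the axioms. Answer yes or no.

Left:  ((d(d(d(b ∧ j ∧ j, g(l, l, c), l ∨ j), c, j), c, j) ∨ g(g(c ∧ l, g(j, j, j), d(b, b, b)), g(j ∨ l ∨ l ∨ j, l ∧ l, b ∧ j), d(g(l, b, l), l ∨ (c ∨ c), d(b, l, b)))) ∨ j) ∨ (l ∨ d(g((b ∧ j) ∧ j, d(j, j, l), c ∧ b), g((l ∨ b) ∨ (l ∨ b), (c ∨ b) ∨ j, g(l, l, j)), (b ∨ l) ∧ d(j, c, l) ∨ b ∧ d(j, c, l)))
  Expand products over sums:  d(d(d(b ∧ j ∧ j, g(l, l, c), j ∨ l), c, j), c, j) ∨ g(g(c ∧ l, g(j, j, j), d(b, b, b)), g(j ∨ j ∨ l ∨ l, l ∧ l, b ∧ j), d(g(l, b, l), c ∨ c ∨ l, d(b, l, b))) ∨ j ∨ l ∨ d(g(b ∧ j ∧ j, d(j, j, l), b ∧ c), g(b ∨ b ∨ l ∨ l, b ∨ c ∨ j, g(l, l, j)), b ∧ d(j, c, l) ∨ b ∧ d(j, c, l) ∨ d(j, c, l) ∧ l)
  Sort:  d(d(d(b ∧ j ∧ j, g(l, l, c), j ∨ l), c, j), c, j) ∨ d(g(b ∧ j ∧ j, d(j, j, l), b ∧ c), g(b ∨ b ∨ l ∨ l, b ∨ c ∨ j, g(l, l, j)), b ∧ d(j, c, l) ∨ b ∧ d(j, c, l) ∨ d(j, c, l) ∧ l) ∨ g(g(c ∧ l, g(j, j, j), d(b, b, b)), g(j ∨ j ∨ l ∨ l, l ∧ l, b ∧ j), d(g(l, b, l), c ∨ c ∨ l, d(b, l, b))) ∨ j ∨ l
Right:  d(g(b ∧ j ∧ j, d(j, j, l), c ∧ b), g((b ∨ (l ∨ l)) ∨ b, b ∨ j ∨ c, g(l, l, j)), d(j, c, l) ∧ l ∨ (b ∧ d(j, c, l) ∨ b ∧ d(j, c, l))) ∨ d(d(d(j ∧ j ∧ b, g(l, l, c), l ∨ j), c, j), c, j) ∨ j ∨ l ∨ g(g(l ∧ c, g(j, j, j), d(b, b, b)), g(l ∨ j ∨ (l ∨ j), l ∧ l, b ∧ j), d(g(l, b, l), c ∨ l ∨ c, d(b, l, b)))
  Un-nest:  d(g(b ∧ j ∧ j, d(j, j, l), b ∧ c), g(b ∨ b ∨ l ∨ l, b ∨ c ∨ j, g(l, l, j)), b ∧ d(j, c, l) ∨ b ∧ d(j, c, l) ∨ d(j, c, l) ∧ l) ∨ d(d(d(b ∧ j ∧ j, g(l, l, c), j ∨ l), c, j), c, j) ∨ j ∨ l ∨ g(g(c ∧ l, g(j, j, j), d(b, b, b)), g(j ∨ j ∨ l ∨ l, l ∧ l, b ∧ j), d(g(l, b, l), c ∨ c ∨ l, d(b, l, b)))
  Sort arguments:  d(d(d(b ∧ j ∧ j, g(l, l, c), j ∨ l), c, j), c, j) ∨ d(g(b ∧ j ∧ j, d(j, j, l), b ∧ c), g(b ∨ b ∨ l ∨ l, b ∨ c ∨ j, g(l, l, j)), b ∧ d(j, c, l) ∨ b ∧ d(j, c, l) ∨ d(j, c, l) ∧ l) ∨ g(g(c ∧ l, g(j, j, j), d(b, b, b)), g(j ∨ j ∨ l ∨ l, l ∧ l, b ∧ j), d(g(l, b, l), c ∨ c ∨ l, d(b, l, b))) ∨ j ∨ l

Answer: yes — both canonical forms are d(d(d(b ∧ j ∧ j, g(l, l, c), j ∨ l), c, j), c, j) ∨ d(g(b ∧ j ∧ j, d(j, j, l), b ∧ c), g(b ∨ b ∨ l ∨ l, b ∨ c ∨ j, g(l, l, j)), b ∧ d(j, c, l) ∨ b ∧ d(j, c, l) ∨ d(j, c, l) ∧ l) ∨ g(g(c ∧ l, g(j, j, j), d(b, b, b)), g(j ∨ j ∨ l ∨ l, l ∧ l, b ∧ j), d(g(l, b, l), c ∨ c ∨ l, d(b, l, b))) ∨ j ∨ l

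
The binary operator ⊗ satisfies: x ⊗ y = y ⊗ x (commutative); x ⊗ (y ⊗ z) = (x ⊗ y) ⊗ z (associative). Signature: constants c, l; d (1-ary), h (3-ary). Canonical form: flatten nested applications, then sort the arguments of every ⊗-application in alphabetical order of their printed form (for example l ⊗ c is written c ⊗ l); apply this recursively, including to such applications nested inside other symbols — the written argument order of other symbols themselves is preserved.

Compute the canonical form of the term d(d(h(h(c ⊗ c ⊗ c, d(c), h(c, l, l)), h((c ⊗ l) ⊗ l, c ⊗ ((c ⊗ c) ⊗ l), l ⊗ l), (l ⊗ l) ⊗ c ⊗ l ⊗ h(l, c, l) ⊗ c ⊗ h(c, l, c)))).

Work inside:  (l ⊗ l) ⊗ c ⊗ l ⊗ h(l, c, l) ⊗ c ⊗ h(c, l, c)
Flatten:  l ⊗ l ⊗ c ⊗ l ⊗ h(l, c, l) ⊗ c ⊗ h(c, l, c)
Order the arguments:  c ⊗ c ⊗ h(c, l, c) ⊗ h(l, c, l) ⊗ l ⊗ l ⊗ l
Put back:  d(d(h(h(c ⊗ c ⊗ c, d(c), h(c, l, l)), h(c ⊗ l ⊗ l, c ⊗ c ⊗ c ⊗ l, l ⊗ l), c ⊗ c ⊗ h(c, l, c) ⊗ h(l, c, l) ⊗ l ⊗ l ⊗ l)))

Answer: d(d(h(h(c ⊗ c ⊗ c, d(c), h(c, l, l)), h(c ⊗ l ⊗ l, c ⊗ c ⊗ c ⊗ l, l ⊗ l), c ⊗ c ⊗ h(c, l, c) ⊗ h(l, c, l) ⊗ l ⊗ l ⊗ l)))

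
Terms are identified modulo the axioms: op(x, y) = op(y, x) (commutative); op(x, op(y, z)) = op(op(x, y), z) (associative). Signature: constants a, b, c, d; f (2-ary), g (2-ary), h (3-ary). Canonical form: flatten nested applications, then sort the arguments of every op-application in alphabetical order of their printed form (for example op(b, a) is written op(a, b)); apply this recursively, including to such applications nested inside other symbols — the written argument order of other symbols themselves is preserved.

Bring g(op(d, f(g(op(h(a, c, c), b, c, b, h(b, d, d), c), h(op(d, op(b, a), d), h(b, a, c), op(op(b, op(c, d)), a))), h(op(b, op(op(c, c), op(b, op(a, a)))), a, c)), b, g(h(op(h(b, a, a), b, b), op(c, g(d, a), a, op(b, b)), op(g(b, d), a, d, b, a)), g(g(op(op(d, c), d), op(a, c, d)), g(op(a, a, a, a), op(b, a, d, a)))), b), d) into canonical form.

Work inside:  op(d, f(g(op(h(a, c, c), b, c, b, h(b, d, d), c), h(op(d, op(b, a), d), h(b, a, c), op(op(b, op(c, d)), a))), h(op(b, op(op(c, c), op(b, op(a, a)))), a, c)), b, g(h(op(h(b, a, a), b, b), op(c, g(d, a), a, op(b, b)), op(g(b, d), a, d, b, a)), g(g(op(op(d, c), d), op(a, c, d)), g(op(a, a, a, a), op(b, a, d, a)))), b)
Canonicalize subterm:  f(g(op(h(a, c, c), b, c, b, h(b, d, d), c), h(op(d, op(b, a), d), h(b, a, c), op(op(b, op(c, d)), a))), h(op(b, op(op(c, c), op(b, op(a, a)))), a, c))  →  f(g(op(b, b, c, c, h(a, c, c), h(b, d, d)), h(op(a, b, d, d), h(b, a, c), op(a, b, c, d))), h(op(a, a, b, b, c, c), a, c))
Simplify inside:  g(h(op(h(b, a, a), b, b), op(c, g(d, a), a, op(b, b)), op(g(b, d), a, d, b, a)), g(g(op(op(d, c), d), op(a, c, d)), g(op(a, a, a, a), op(b, a, d, a))))  →  g(h(op(b, b, h(b, a, a)), op(a, b, b, c, g(d, a)), op(a, a, b, d, g(b, d))), g(g(op(c, d, d), op(a, c, d)), g(op(a, a, a, a), op(a, a, b, d))))
Sort:  op(b, b, d, f(g(op(b, b, c, c, h(a, c, c), h(b, d, d)), h(op(a, b, d, d), h(b, a, c), op(a, b, c, d))), h(op(a, a, b, b, c, c), a, c)), g(h(op(b, b, h(b, a, a)), op(a, b, b, c, g(d, a)), op(a, a, b, d, g(b, d))), g(g(op(c, d, d), op(a, c, d)), g(op(a, a, a, a), op(a, a, b, d)))))
Put back:  g(op(b, b, d, f(g(op(b, b, c, c, h(a, c, c), h(b, d, d)), h(op(a, b, d, d), h(b, a, c), op(a, b, c, d))), h(op(a, a, b, b, c, c), a, c)), g(h(op(b, b, h(b, a, a)), op(a, b, b, c, g(d, a)), op(a, a, b, d, g(b, d))), g(g(op(c, d, d), op(a, c, d)), g(op(a, a, a, a), op(a, a, b, d))))), d)

Answer: g(op(b, b, d, f(g(op(b, b, c, c, h(a, c, c), h(b, d, d)), h(op(a, b, d, d), h(b, a, c), op(a, b, c, d))), h(op(a, a, b, b, c, c), a, c)), g(h(op(b, b, h(b, a, a)), op(a, b, b, c, g(d, a)), op(a, a, b, d, g(b, d))), g(g(op(c, d, d), op(a, c, d)), g(op(a, a, a, a), op(a, a, b, d))))), d)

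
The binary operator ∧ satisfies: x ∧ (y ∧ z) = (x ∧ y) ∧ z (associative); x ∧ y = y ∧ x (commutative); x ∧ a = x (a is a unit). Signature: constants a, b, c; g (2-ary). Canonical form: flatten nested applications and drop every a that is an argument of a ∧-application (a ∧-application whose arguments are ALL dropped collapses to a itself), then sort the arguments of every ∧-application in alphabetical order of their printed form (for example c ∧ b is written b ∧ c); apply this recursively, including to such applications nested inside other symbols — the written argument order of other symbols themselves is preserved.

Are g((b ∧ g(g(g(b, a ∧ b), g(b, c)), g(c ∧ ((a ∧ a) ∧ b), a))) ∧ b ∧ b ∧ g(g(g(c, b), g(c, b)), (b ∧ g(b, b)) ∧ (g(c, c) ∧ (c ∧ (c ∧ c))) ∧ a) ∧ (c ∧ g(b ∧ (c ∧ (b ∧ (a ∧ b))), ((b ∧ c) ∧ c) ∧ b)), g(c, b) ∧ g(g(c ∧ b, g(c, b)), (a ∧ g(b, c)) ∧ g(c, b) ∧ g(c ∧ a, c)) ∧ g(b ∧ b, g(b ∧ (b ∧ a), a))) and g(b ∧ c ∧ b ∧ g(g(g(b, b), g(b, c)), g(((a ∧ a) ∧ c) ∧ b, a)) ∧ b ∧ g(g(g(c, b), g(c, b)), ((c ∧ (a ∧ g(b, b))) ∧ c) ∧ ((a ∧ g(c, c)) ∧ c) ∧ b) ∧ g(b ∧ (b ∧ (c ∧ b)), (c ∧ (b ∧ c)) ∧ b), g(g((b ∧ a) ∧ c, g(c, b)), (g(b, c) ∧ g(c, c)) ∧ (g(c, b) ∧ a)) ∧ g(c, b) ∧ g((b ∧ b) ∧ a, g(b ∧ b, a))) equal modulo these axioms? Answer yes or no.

Answer: yes — both canonical forms are g(b ∧ b ∧ b ∧ c ∧ g(b ∧ b ∧ b ∧ c, b ∧ b ∧ c ∧ c) ∧ g(g(g(b, b), g(b, c)), g(b ∧ c, a)) ∧ g(g(g(c, b), g(c, b)), b ∧ c ∧ c ∧ c ∧ g(b, b) ∧ g(c, c)), g(b ∧ b, g(b ∧ b, a)) ∧ g(c, b) ∧ g(g(b ∧ c, g(c, b)), g(b, c) ∧ g(c, b) ∧ g(c, c)))

Derivation:
Left:  g((b ∧ g(g(g(b, a ∧ b), g(b, c)), g(c ∧ ((a ∧ a) ∧ b), a))) ∧ b ∧ b ∧ g(g(g(c, b), g(c, b)), (b ∧ g(b, b)) ∧ (g(c, c) ∧ (c ∧ (c ∧ c))) ∧ a) ∧ (c ∧ g(b ∧ (c ∧ (b ∧ (a ∧ b))), ((b ∧ c) ∧ c) ∧ b)), g(c, b) ∧ g(g(c ∧ b, g(c, b)), (a ∧ g(b, c)) ∧ g(c, b) ∧ g(c ∧ a, c)) ∧ g(b ∧ b, g(b ∧ (b ∧ a), a)))
  Focus inside:  (b ∧ g(g(g(b, a ∧ b), g(b, c)), g(c ∧ ((a ∧ a) ∧ b), a))) ∧ b ∧ b ∧ g(g(g(c, b), g(c, b)), (b ∧ g(b, b)) ∧ (g(c, c) ∧ (c ∧ (c ∧ c))) ∧ a) ∧ (c ∧ g(b ∧ (c ∧ (b ∧ (a ∧ b))), ((b ∧ c) ∧ c) ∧ b))
  Flatten:  b ∧ g(g(g(b, a ∧ b), g(b, c)), g(c ∧ ((a ∧ a) ∧ b), a)) ∧ b ∧ b ∧ g(g(g(c, b), g(c, b)), (b ∧ g(b, b)) ∧ (g(c, c) ∧ (c ∧ (c ∧ c))) ∧ a) ∧ c ∧ g(b ∧ (c ∧ (b ∧ (a ∧ b))), ((b ∧ c) ∧ c) ∧ b)
  Inside:  g(g(g(b, a ∧ b), g(b, c)), g(c ∧ ((a ∧ a) ∧ b), a))  →  g(g(g(b, b), g(b, c)), g(b ∧ c, a))
  Inside:  g(g(g(c, b), g(c, b)), (b ∧ g(b, b)) ∧ (g(c, c) ∧ (c ∧ (c ∧ c))) ∧ a)  →  g(g(g(c, b), g(c, b)), b ∧ c ∧ c ∧ c ∧ g(b, b) ∧ g(c, c))
  Inside:  g(b ∧ (c ∧ (b ∧ (a ∧ b))), ((b ∧ c) ∧ c) ∧ b)  →  g(b ∧ b ∧ b ∧ c, b ∧ b ∧ c ∧ c)
  Sort arguments:  b ∧ b ∧ b ∧ c ∧ g(b ∧ b ∧ b ∧ c, b ∧ b ∧ c ∧ c) ∧ g(g(g(b, b), g(b, c)), g(b ∧ c, a)) ∧ g(g(g(c, b), g(c, b)), b ∧ c ∧ c ∧ c ∧ g(b, b) ∧ g(c, c))
  Put back:  g(b ∧ b ∧ b ∧ c ∧ g(b ∧ b ∧ b ∧ c, b ∧ b ∧ c ∧ c) ∧ g(g(g(b, b), g(b, c)), g(b ∧ c, a)) ∧ g(g(g(c, b), g(c, b)), b ∧ c ∧ c ∧ c ∧ g(b, b) ∧ g(c, c)), g(b ∧ b, g(b ∧ b, a)) ∧ g(c, b) ∧ g(g(b ∧ c, g(c, b)), g(b, c) ∧ g(c, b) ∧ g(c, c)))
Right:  g(b ∧ c ∧ b ∧ g(g(g(b, b), g(b, c)), g(((a ∧ a) ∧ c) ∧ b, a)) ∧ b ∧ g(g(g(c, b), g(c, b)), ((c ∧ (a ∧ g(b, b))) ∧ c) ∧ ((a ∧ g(c, c)) ∧ c) ∧ b) ∧ g(b ∧ (b ∧ (c ∧ b)), (c ∧ (b ∧ c)) ∧ b), g(g((b ∧ a) ∧ c, g(c, b)), (g(b, c) ∧ g(c, c)) ∧ (g(c, b) ∧ a)) ∧ g(c, b) ∧ g((b ∧ b) ∧ a, g(b ∧ b, a)))
  Work inside:  b ∧ c ∧ b ∧ g(g(g(b, b), g(b, c)), g(((a ∧ a) ∧ c) ∧ b, a)) ∧ b ∧ g(g(g(c, b), g(c, b)), ((c ∧ (a ∧ g(b, b))) ∧ c) ∧ ((a ∧ g(c, c)) ∧ c) ∧ b) ∧ g(b ∧ (b ∧ (c ∧ b)), (c ∧ (b ∧ c)) ∧ b)
  Canonicalize subterm:  g(g(g(b, b), g(b, c)), g(((a ∧ a) ∧ c) ∧ b, a))  →  g(g(g(b, b), g(b, c)), g(b ∧ c, a))
  Simplify inside:  g(g(g(c, b), g(c, b)), ((c ∧ (a ∧ g(b, b))) ∧ c) ∧ ((a ∧ g(c, c)) ∧ c) ∧ b)  →  g(g(g(c, b), g(c, b)), b ∧ c ∧ c ∧ c ∧ g(b, b) ∧ g(c, c))
  Simplify inside:  g(b ∧ (b ∧ (c ∧ b)), (c ∧ (b ∧ c)) ∧ b)  →  g(b ∧ b ∧ b ∧ c, b ∧ b ∧ c ∧ c)
  Sort arguments:  b ∧ b ∧ b ∧ c ∧ g(b ∧ b ∧ b ∧ c, b ∧ b ∧ c ∧ c) ∧ g(g(g(b, b), g(b, c)), g(b ∧ c, a)) ∧ g(g(g(c, b), g(c, b)), b ∧ c ∧ c ∧ c ∧ g(b, b) ∧ g(c, c))
  Put back:  g(b ∧ b ∧ b ∧ c ∧ g(b ∧ b ∧ b ∧ c, b ∧ b ∧ c ∧ c) ∧ g(g(g(b, b), g(b, c)), g(b ∧ c, a)) ∧ g(g(g(c, b), g(c, b)), b ∧ c ∧ c ∧ c ∧ g(b, b) ∧ g(c, c)), g(b ∧ b, g(b ∧ b, a)) ∧ g(c, b) ∧ g(g(b ∧ c, g(c, b)), g(b, c) ∧ g(c, b) ∧ g(c, c)))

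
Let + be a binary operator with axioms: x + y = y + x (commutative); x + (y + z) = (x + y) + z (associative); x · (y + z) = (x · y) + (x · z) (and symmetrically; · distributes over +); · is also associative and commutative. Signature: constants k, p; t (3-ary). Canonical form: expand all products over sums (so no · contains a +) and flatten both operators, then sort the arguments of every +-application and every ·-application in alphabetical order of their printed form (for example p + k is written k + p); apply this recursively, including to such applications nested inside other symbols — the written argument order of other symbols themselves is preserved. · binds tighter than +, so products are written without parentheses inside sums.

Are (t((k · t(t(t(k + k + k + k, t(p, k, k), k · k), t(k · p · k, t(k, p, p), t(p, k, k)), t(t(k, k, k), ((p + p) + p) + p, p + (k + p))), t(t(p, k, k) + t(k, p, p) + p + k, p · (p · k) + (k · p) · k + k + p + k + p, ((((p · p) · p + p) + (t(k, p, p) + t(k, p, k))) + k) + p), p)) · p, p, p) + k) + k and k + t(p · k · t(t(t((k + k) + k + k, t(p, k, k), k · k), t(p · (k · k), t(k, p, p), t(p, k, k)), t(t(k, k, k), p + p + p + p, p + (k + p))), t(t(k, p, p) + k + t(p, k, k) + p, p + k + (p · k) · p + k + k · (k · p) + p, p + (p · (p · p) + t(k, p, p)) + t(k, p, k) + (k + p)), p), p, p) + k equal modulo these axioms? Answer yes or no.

Left:  (t((k · t(t(t(k + k + k + k, t(p, k, k), k · k), t(k · p · k, t(k, p, p), t(p, k, k)), t(t(k, k, k), ((p + p) + p) + p, p + (k + p))), t(t(p, k, k) + t(k, p, p) + p + k, p · (p · k) + (k · p) · k + k + p + k + p, ((((p · p) · p + p) + (t(k, p, p) + t(k, p, k))) + k) + p), p)) · p, p, p) + k) + k
  Merge nested applications:  t(k · p · t(t(t(k + k + k + k, t(p, k, k), k · k), t(k · k · p, t(k, p, p), t(p, k, k)), t(t(k, k, k), p + p + p + p, k + p + p)), t(k + p + t(k, p, p) + t(p, k, k), k + k + k · k · p + k · p · p + p + p, k + p + p + p · p · p + t(k, p, k) + t(k, p, p)), p), p, p) + k + k
  Sort:  k + k + t(k · p · t(t(t(k + k + k + k, t(p, k, k), k · k), t(k · k · p, t(k, p, p), t(p, k, k)), t(t(k, k, k), p + p + p + p, k + p + p)), t(k + p + t(k, p, p) + t(p, k, k), k + k + k · k · p + k · p · p + p + p, k + p + p + p · p · p + t(k, p, k) + t(k, p, p)), p), p, p)
Right:  k + t(p · k · t(t(t((k + k) + k + k, t(p, k, k), k · k), t(p · (k · k), t(k, p, p), t(p, k, k)), t(t(k, k, k), p + p + p + p, p + (k + p))), t(t(k, p, p) + k + t(p, k, k) + p, p + k + (p · k) · p + k + k · (k · p) + p, p + (p · (p · p) + t(k, p, p)) + t(k, p, k) + (k + p)), p), p, p) + k
  Merge nested applications:  k + t(k · p · t(t(t(k + k + k + k, t(p, k, k), k · k), t(k · k · p, t(k, p, p), t(p, k, k)), t(t(k, k, k), p + p + p + p, k + p + p)), t(k + p + t(k, p, p) + t(p, k, k), k + k + k · k · p + k · p · p + p + p, k + p + p + p · p · p + t(k, p, k) + t(k, p, p)), p), p, p) + k
  Sort arguments:  k + k + t(k · p · t(t(t(k + k + k + k, t(p, k, k), k · k), t(k · k · p, t(k, p, p), t(p, k, k)), t(t(k, k, k), p + p + p + p, k + p + p)), t(k + p + t(k, p, p) + t(p, k, k), k + k + k · k · p + k · p · p + p + p, k + p + p + p · p · p + t(k, p, k) + t(k, p, p)), p), p, p)

Answer: yes — both canonical forms are k + k + t(k · p · t(t(t(k + k + k + k, t(p, k, k), k · k), t(k · k · p, t(k, p, p), t(p, k, k)), t(t(k, k, k), p + p + p + p, k + p + p)), t(k + p + t(k, p, p) + t(p, k, k), k + k + k · k · p + k · p · p + p + p, k + p + p + p · p · p + t(k, p, k) + t(k, p, p)), p), p, p)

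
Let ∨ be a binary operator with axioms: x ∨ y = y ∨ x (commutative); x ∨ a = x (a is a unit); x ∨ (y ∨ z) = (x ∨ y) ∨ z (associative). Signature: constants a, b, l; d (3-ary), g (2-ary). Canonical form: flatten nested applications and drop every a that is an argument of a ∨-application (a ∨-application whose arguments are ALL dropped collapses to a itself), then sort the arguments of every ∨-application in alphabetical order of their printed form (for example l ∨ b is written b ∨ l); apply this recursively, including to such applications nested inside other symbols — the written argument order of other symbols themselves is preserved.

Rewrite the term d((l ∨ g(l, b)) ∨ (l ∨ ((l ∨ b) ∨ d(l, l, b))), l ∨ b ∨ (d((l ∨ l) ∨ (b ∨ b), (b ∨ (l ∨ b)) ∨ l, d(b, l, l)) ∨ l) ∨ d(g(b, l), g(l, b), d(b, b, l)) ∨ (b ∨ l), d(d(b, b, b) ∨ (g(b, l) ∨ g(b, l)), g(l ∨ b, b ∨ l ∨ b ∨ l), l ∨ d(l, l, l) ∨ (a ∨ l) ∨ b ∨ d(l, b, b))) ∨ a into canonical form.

Answer: d(b ∨ d(l, l, b) ∨ g(l, b) ∨ l ∨ l ∨ l, b ∨ b ∨ d(b ∨ b ∨ l ∨ l, b ∨ b ∨ l ∨ l, d(b, l, l)) ∨ d(g(b, l), g(l, b), d(b, b, l)) ∨ l ∨ l ∨ l, d(d(b, b, b) ∨ g(b, l) ∨ g(b, l), g(b ∨ l, b ∨ b ∨ l ∨ l), b ∨ d(l, b, b) ∨ d(l, l, l) ∨ l ∨ l))

Derivation:
Inside:  d((l ∨ g(l, b)) ∨ (l ∨ ((l ∨ b) ∨ d(l, l, b))), l ∨ b ∨ (d((l ∨ l) ∨ (b ∨ b), (b ∨ (l ∨ b)) ∨ l, d(b, l, l)) ∨ l) ∨ d(g(b, l), g(l, b), d(b, b, l)) ∨ (b ∨ l), d(d(b, b, b) ∨ (g(b, l) ∨ g(b, l)), g(l ∨ b, b ∨ l ∨ b ∨ l), l ∨ d(l, l, l) ∨ (a ∨ l) ∨ b ∨ d(l, b, b)))  →  d(b ∨ d(l, l, b) ∨ g(l, b) ∨ l ∨ l ∨ l, b ∨ b ∨ d(b ∨ b ∨ l ∨ l, b ∨ b ∨ l ∨ l, d(b, l, l)) ∨ d(g(b, l), g(l, b), d(b, b, l)) ∨ l ∨ l ∨ l, d(d(b, b, b) ∨ g(b, l) ∨ g(b, l), g(b ∨ l, b ∨ b ∨ l ∨ l), b ∨ d(l, b, b) ∨ d(l, l, l) ∨ l ∨ l))
Units out:  drop a
Order the arguments:  d(b ∨ d(l, l, b) ∨ g(l, b) ∨ l ∨ l ∨ l, b ∨ b ∨ d(b ∨ b ∨ l ∨ l, b ∨ b ∨ l ∨ l, d(b, l, l)) ∨ d(g(b, l), g(l, b), d(b, b, l)) ∨ l ∨ l ∨ l, d(d(b, b, b) ∨ g(b, l) ∨ g(b, l), g(b ∨ l, b ∨ b ∨ l ∨ l), b ∨ d(l, b, b) ∨ d(l, l, l) ∨ l ∨ l))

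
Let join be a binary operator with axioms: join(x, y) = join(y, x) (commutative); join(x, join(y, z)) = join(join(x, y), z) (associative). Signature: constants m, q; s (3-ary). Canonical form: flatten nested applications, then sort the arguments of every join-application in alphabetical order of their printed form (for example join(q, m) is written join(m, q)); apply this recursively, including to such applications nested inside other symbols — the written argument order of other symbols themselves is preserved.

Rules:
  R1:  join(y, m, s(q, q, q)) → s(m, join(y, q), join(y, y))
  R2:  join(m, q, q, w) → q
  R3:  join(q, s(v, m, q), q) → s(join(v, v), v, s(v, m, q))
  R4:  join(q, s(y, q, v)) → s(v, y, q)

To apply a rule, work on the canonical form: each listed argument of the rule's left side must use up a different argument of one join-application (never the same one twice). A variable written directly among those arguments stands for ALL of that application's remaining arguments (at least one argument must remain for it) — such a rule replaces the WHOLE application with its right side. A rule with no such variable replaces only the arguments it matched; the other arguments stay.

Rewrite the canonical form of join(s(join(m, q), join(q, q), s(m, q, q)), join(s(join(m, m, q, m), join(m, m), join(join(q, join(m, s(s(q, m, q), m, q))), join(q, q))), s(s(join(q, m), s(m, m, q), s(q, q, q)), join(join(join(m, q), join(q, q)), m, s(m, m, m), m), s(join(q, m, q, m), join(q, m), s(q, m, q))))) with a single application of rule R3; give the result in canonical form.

Answer: join(s(join(m, m, m, q), join(m, m), join(m, q, s(join(s(q, m, q), s(q, m, q)), s(q, m, q), s(s(q, m, q), m, q)))), s(join(m, q), join(q, q), s(m, q, q)), s(s(join(m, q), s(m, m, q), s(q, q, q)), join(m, m, m, q, q, q, s(m, m, m)), s(join(m, m, q, q), join(m, q), s(q, m, q))))

Derivation:
Canonical form:  join(s(join(m, m, m, q), join(m, m), join(m, q, q, q, s(s(q, m, q), m, q))), s(join(m, q), join(q, q), s(m, q, q)), s(s(join(m, q), s(m, m, q), s(q, q, q)), join(m, m, m, q, q, q, s(m, m, m)), s(join(m, m, q, q), join(m, q), s(q, m, q))))
Match R3:  consume q, q, s(s(q, m, q), m, q);  v := s(q, m, q)
Giving:  join(s(join(m, m, m, q), join(m, m), join(m, q, s(join(s(q, m, q), s(q, m, q)), s(q, m, q), s(s(q, m, q), m, q)))), s(join(m, q), join(q, q), s(m, q, q)), s(s(join(m, q), s(m, m, q), s(q, q, q)), join(m, m, m, q, q, q, s(m, m, m)), s(join(m, m, q, q), join(m, q), s(q, m, q))))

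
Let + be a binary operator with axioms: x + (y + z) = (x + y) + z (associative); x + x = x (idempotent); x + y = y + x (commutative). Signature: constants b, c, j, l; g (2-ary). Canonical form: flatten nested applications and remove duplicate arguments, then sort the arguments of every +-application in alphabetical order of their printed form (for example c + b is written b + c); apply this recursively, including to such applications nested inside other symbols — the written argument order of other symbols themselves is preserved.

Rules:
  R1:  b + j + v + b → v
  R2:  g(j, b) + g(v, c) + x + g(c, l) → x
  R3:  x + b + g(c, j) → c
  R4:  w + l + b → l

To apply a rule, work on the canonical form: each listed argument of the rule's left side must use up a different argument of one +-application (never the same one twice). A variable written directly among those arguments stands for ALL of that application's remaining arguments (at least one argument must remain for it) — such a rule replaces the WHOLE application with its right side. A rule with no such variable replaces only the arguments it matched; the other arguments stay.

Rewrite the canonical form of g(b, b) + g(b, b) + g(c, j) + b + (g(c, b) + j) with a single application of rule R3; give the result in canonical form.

Canonical form:  b + g(b, b) + g(c, b) + g(c, j) + j
R3 matches:  uses b, g(c, j);  x := g(b, b) + g(c, b) + j
Every leftover argument binds to the variable; the entire application is replaced.
Result:  c

Answer: c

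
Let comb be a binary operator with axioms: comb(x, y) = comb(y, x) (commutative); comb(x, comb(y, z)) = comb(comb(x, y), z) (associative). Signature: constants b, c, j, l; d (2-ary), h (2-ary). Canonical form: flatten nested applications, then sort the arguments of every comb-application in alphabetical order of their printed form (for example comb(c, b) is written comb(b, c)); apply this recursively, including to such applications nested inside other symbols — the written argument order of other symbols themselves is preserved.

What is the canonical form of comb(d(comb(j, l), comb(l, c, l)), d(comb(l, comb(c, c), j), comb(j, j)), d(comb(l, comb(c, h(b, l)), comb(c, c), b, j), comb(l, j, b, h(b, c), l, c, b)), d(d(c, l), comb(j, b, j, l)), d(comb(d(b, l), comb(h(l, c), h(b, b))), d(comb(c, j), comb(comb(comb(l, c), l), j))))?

Answer: comb(d(comb(b, c, c, c, h(b, l), j, l), comb(b, b, c, h(b, c), j, l, l)), d(comb(c, c, j, l), comb(j, j)), d(comb(d(b, l), h(b, b), h(l, c)), d(comb(c, j), comb(c, j, l, l))), d(comb(j, l), comb(c, l, l)), d(d(c, l), comb(b, j, j, l)))

Derivation:
Simplify inside:  d(comb(j, l), comb(l, c, l))  →  d(comb(j, l), comb(c, l, l))
Inside:  d(comb(l, comb(c, c), j), comb(j, j))  →  d(comb(c, c, j, l), comb(j, j))
Canonicalize subterm:  d(comb(l, comb(c, h(b, l)), comb(c, c), b, j), comb(l, j, b, h(b, c), l, c, b))  →  d(comb(b, c, c, c, h(b, l), j, l), comb(b, b, c, h(b, c), j, l, l))
Order the arguments:  comb(d(comb(b, c, c, c, h(b, l), j, l), comb(b, b, c, h(b, c), j, l, l)), d(comb(c, c, j, l), comb(j, j)), d(comb(d(b, l), h(b, b), h(l, c)), d(comb(c, j), comb(c, j, l, l))), d(comb(j, l), comb(c, l, l)), d(d(c, l), comb(b, j, j, l)))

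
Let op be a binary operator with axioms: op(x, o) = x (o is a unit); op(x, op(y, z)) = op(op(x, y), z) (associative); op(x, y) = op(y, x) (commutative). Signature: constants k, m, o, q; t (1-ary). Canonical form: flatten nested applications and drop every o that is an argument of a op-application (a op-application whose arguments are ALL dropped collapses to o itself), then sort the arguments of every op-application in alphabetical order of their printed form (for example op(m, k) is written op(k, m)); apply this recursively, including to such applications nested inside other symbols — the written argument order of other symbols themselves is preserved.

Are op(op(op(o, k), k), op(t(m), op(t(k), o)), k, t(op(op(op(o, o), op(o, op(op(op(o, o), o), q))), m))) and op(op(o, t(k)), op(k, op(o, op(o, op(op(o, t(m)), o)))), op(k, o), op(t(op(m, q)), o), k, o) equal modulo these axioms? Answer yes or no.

Answer: yes — both canonical forms are op(k, k, k, t(k), t(m), t(op(m, q)))

Derivation:
Left:  op(op(op(o, k), k), op(t(m), op(t(k), o)), k, t(op(op(op(o, o), op(o, op(op(op(o, o), o), q))), m)))
  Un-nest:  op(o, k, k, t(m), t(k), o, k, t(op(op(op(o, o), op(o, op(op(op(o, o), o), q))), m)))
  Simplify inside:  t(op(op(op(o, o), op(o, op(op(op(o, o), o), q))), m))  →  t(op(m, q))
  Units out:  drop o (×2)
  Order the arguments:  op(k, k, k, t(k), t(m), t(op(m, q)))
Right:  op(op(o, t(k)), op(k, op(o, op(o, op(op(o, t(m)), o)))), op(k, o), op(t(op(m, q)), o), k, o)
  Flatten:  op(o, t(k), k, o, o, o, t(m), o, k, o, t(op(m, q)), o, k, o)
  Drop the unit:  drop o (×8)
  Order the arguments:  op(k, k, k, t(k), t(m), t(op(m, q)))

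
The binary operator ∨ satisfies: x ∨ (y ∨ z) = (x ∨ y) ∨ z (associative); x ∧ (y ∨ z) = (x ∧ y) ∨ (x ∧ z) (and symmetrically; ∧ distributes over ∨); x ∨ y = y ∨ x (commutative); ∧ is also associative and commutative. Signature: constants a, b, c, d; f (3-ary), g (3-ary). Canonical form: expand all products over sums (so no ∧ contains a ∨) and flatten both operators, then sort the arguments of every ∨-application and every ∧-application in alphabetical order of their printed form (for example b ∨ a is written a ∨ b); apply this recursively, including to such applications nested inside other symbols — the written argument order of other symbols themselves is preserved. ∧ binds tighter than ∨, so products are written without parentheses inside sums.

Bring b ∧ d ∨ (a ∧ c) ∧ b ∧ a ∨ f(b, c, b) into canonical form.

Answer: a ∧ a ∧ b ∧ c ∨ b ∧ d ∨ f(b, c, b)

Derivation:
Flatten:  b ∧ d ∨ a ∧ a ∧ b ∧ c ∨ f(b, c, b)
Sort:  a ∧ a ∧ b ∧ c ∨ b ∧ d ∨ f(b, c, b)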